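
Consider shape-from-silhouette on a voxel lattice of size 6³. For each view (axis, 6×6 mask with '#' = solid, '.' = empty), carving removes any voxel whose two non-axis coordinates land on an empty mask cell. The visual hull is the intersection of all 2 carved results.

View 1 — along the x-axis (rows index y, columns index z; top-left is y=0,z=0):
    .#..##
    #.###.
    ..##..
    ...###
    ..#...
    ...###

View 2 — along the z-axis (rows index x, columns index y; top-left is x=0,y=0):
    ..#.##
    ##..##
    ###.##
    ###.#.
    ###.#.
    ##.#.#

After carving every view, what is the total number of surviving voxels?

full grid |V| = 216
after view 1 [x-axis, 16 of 36 cells solid] → remaining = 96
after view 2 [z-axis, 24 of 36 cells solid] → remaining = 63

voxel count = 63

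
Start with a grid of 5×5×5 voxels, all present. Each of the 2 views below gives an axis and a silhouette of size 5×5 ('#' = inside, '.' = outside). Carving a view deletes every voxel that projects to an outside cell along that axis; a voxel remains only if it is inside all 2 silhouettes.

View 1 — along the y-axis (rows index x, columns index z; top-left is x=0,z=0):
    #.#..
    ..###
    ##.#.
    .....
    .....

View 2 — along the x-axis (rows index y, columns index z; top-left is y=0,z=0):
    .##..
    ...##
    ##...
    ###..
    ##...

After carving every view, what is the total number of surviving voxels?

initial block: 5^3 = 125
step 1: project along y, AND mask (8/25) → |grid| = 40
step 2: project along x, AND mask (11/25) → |grid| = 17

17 voxels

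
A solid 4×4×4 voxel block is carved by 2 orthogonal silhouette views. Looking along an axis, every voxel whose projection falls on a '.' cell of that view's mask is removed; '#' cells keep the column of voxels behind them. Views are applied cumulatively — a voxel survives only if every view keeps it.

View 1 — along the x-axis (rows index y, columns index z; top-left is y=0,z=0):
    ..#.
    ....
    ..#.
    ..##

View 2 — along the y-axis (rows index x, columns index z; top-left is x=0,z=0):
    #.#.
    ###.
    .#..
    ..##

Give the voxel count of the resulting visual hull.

full grid |V| = 64
after view 1 [x-axis, 4 of 16 cells solid] → remaining = 16
after view 2 [y-axis, 8 of 16 cells solid] → remaining = 10

voxel count = 10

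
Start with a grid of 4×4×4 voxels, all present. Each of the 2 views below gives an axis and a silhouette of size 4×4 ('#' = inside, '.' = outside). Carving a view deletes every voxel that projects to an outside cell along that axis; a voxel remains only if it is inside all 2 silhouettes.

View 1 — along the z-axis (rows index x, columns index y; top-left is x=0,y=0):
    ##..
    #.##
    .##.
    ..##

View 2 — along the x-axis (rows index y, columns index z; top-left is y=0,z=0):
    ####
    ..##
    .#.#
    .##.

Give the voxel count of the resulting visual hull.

initial block: 4^3 = 64
step 1: project along z, AND mask (9/16) → |grid| = 36
step 2: project along x, AND mask (10/16) → |grid| = 22

remaining voxels: 22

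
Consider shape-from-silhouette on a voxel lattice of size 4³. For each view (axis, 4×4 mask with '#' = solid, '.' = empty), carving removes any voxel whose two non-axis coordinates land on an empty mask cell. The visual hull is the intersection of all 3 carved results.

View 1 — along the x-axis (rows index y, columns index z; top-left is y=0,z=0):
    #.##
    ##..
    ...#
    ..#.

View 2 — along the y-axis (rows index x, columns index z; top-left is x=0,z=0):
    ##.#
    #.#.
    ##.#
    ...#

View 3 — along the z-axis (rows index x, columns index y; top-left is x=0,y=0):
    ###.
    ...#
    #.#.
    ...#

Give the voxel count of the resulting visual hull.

9 voxels

full grid |V| = 64
after view 1 [x-axis, 7 of 16 cells solid] → remaining = 28
after view 2 [y-axis, 9 of 16 cells solid] → remaining = 16
after view 3 [z-axis, 7 of 16 cells solid] → remaining = 9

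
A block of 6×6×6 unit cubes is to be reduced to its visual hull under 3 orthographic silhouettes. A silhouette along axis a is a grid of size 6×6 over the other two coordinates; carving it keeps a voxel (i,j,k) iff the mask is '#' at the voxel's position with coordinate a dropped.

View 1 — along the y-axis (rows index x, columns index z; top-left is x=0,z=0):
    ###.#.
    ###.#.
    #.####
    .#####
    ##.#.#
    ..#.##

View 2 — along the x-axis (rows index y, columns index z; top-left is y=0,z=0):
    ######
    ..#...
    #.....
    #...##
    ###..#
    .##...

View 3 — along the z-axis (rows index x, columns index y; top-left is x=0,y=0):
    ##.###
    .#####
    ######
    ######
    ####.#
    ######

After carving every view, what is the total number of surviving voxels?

remaining voxels: 65

before carving: 216 voxels (6×6×6)
[1] y-view keeps 25 columns → grid now 150
[2] x-view keeps 17 columns → grid now 73
[3] z-view keeps 33 columns → grid now 65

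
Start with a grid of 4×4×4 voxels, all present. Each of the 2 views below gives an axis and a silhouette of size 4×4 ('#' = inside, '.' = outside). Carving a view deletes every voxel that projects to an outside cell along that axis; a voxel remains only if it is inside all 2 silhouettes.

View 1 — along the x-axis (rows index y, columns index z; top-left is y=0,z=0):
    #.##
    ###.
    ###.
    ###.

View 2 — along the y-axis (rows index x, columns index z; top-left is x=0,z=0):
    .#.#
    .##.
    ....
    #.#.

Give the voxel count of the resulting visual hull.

|visual hull| = 19

start: 4×4×4 = 64 voxels
carve view 1 (along x, YZ-mask fill 12/16): 48 voxels remain
carve view 2 (along y, XZ-mask fill 6/16): 19 voxels remain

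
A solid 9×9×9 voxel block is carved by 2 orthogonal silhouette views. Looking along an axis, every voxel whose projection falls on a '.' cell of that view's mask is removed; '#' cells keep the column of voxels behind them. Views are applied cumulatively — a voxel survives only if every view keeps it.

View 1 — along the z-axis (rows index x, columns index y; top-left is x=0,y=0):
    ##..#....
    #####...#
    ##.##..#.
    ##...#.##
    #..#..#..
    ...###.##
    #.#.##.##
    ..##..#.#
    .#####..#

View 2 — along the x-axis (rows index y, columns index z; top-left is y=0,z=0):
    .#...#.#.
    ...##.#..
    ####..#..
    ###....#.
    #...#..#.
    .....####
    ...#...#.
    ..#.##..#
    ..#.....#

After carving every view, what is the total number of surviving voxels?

start: 9×9×9 = 729 voxels
  1. axis=2 (XY plane), |mask|=43  ⇒  voxels=387
  2. axis=0 (YZ plane), |mask|=30  ⇒  voxels=143

|visual hull| = 143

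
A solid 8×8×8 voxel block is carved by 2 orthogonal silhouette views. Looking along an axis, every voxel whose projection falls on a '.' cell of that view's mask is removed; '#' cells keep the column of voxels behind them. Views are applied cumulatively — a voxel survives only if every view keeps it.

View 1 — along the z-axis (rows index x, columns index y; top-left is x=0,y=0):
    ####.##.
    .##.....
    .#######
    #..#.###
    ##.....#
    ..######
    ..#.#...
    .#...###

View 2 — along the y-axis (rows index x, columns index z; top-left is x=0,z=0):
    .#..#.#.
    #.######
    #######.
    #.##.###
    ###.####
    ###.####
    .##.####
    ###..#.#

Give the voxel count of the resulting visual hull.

|visual hull| = 206

initial block: 8^3 = 512
  1. axis=2 (XY plane), |mask|=35  ⇒  voxels=280
  2. axis=1 (XZ plane), |mask|=48  ⇒  voxels=206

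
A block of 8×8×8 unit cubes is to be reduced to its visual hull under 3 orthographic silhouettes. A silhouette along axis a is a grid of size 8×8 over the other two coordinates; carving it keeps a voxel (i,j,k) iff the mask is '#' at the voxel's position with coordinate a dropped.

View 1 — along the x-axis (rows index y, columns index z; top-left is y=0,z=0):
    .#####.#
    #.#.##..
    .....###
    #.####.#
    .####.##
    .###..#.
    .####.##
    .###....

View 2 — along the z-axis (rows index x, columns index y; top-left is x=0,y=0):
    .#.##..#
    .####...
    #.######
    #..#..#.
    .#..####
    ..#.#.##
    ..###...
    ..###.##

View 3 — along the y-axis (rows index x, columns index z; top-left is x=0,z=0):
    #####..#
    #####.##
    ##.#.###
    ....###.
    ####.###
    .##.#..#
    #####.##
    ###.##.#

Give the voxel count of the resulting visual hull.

full grid |V| = 512
after view 1 [x-axis, 38 of 64 cells solid] → remaining = 304
after view 2 [z-axis, 35 of 64 cells solid] → remaining = 170
after view 3 [y-axis, 46 of 64 cells solid] → remaining = 123

|visual hull| = 123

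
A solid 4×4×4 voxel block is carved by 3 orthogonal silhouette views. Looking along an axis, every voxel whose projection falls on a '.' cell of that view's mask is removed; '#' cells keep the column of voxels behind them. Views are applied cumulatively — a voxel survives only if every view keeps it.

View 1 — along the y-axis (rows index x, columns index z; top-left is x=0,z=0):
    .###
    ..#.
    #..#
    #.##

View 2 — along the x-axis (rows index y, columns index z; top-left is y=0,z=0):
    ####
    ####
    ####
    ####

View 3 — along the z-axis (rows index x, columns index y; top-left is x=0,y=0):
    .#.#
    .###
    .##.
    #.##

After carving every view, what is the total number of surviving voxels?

voxel count = 22

initial block: 4^3 = 64
step 1: project along y, AND mask (9/16) → |grid| = 36
step 2: project along x, AND mask (16/16) → |grid| = 36
step 3: project along z, AND mask (10/16) → |grid| = 22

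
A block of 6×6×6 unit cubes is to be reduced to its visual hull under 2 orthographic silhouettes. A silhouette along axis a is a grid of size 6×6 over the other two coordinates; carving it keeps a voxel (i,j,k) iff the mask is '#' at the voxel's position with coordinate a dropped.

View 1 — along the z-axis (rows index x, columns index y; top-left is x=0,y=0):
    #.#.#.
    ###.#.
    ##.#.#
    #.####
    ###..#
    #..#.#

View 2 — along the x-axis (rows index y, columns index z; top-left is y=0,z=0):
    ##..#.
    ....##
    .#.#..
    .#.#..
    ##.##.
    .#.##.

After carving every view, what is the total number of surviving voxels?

before carving: 216 voxels (6×6×6)
[1] z-view keeps 23 columns → grid now 138
[2] x-view keeps 16 columns → grid now 62

|visual hull| = 62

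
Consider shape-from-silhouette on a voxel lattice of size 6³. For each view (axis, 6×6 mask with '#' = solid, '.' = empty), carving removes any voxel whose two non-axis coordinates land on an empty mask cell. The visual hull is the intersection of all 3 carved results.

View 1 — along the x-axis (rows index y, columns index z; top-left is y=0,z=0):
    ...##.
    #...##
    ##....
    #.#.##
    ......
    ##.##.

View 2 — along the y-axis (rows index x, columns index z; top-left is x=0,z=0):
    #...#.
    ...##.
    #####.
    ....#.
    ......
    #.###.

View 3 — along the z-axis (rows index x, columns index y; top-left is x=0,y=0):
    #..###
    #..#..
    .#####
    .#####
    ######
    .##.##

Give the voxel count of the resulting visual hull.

start: 6×6×6 = 216 voxels
after view 1 [x-axis, 15 of 36 cells solid] → remaining = 90
after view 2 [y-axis, 14 of 36 cells solid] → remaining = 42
after view 3 [z-axis, 26 of 36 cells solid] → remaining = 28

voxel count = 28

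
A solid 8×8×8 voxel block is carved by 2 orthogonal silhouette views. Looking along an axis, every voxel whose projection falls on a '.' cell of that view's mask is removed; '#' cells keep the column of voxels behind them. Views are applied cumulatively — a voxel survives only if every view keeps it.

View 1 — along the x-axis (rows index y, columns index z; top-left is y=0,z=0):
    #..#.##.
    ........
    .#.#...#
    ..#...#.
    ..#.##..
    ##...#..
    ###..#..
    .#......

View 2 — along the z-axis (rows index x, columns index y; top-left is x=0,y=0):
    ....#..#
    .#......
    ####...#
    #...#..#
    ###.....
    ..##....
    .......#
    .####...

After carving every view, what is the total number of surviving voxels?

43 voxels

start: 8×8×8 = 512 voxels
[1] x-view keeps 20 columns → grid now 160
[2] z-view keeps 21 columns → grid now 43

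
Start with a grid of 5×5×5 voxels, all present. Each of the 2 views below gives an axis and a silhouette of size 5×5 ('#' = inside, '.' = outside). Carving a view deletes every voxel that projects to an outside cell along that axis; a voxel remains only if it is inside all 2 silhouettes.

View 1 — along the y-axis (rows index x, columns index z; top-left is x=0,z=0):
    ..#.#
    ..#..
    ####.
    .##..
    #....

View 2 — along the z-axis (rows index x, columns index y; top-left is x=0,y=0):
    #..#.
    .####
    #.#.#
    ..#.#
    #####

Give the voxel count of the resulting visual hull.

start: 5×5×5 = 125 voxels
  1. axis=1 (XZ plane), |mask|=10  ⇒  voxels=50
  2. axis=2 (XY plane), |mask|=16  ⇒  voxels=29

remaining voxels: 29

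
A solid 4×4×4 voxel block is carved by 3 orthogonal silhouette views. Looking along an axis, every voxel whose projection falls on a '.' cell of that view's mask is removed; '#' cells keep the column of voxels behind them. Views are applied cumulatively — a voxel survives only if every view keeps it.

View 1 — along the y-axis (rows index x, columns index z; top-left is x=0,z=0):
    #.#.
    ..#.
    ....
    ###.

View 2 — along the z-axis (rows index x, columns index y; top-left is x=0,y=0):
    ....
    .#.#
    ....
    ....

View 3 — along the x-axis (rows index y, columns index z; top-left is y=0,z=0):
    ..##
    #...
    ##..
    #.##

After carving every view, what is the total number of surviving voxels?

|visual hull| = 1

full grid |V| = 64
[1] y-view keeps 6 columns → grid now 24
[2] z-view keeps 2 columns → grid now 2
[3] x-view keeps 8 columns → grid now 1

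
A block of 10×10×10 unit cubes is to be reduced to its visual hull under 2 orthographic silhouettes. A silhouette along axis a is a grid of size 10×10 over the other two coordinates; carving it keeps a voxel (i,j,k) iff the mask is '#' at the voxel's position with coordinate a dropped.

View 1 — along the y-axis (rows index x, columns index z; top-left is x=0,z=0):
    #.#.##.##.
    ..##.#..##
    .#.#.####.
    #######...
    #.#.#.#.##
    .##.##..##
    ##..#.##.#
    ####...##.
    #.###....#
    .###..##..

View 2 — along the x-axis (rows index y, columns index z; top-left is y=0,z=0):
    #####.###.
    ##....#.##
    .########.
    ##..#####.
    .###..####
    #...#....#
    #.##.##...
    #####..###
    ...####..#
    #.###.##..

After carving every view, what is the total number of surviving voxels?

before carving: 1000 voxels (10×10×10)
V1 y: intersect with XZ mask (58 set) -- 580 left
V2 x: intersect with YZ mask (62 set) -- 361 left

361 voxels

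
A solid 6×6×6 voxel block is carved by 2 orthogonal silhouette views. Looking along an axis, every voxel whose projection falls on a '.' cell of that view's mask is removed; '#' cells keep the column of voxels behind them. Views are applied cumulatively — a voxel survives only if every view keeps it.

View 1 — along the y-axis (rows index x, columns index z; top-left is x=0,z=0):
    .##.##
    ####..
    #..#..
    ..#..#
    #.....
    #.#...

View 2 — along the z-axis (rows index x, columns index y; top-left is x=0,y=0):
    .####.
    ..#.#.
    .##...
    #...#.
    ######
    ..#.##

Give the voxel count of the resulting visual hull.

full grid |V| = 216
carve view 1 (along y, XZ-mask fill 15/36): 90 voxels remain
carve view 2 (along z, XY-mask fill 19/36): 44 voxels remain

remaining voxels: 44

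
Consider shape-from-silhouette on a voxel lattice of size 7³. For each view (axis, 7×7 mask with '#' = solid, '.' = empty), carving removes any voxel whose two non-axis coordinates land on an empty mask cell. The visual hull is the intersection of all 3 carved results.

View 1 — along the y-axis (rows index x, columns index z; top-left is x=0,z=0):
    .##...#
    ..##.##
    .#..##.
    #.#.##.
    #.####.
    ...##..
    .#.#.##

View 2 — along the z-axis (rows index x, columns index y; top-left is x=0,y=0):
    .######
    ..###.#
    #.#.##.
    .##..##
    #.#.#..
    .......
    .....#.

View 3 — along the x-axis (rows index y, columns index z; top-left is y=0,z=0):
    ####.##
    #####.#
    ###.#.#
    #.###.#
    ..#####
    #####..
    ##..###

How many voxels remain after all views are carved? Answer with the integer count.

remaining voxels: 58

full grid |V| = 343
[1] y-view keeps 25 columns → grid now 175
[2] z-view keeps 22 columns → grid now 81
[3] x-view keeps 37 columns → grid now 58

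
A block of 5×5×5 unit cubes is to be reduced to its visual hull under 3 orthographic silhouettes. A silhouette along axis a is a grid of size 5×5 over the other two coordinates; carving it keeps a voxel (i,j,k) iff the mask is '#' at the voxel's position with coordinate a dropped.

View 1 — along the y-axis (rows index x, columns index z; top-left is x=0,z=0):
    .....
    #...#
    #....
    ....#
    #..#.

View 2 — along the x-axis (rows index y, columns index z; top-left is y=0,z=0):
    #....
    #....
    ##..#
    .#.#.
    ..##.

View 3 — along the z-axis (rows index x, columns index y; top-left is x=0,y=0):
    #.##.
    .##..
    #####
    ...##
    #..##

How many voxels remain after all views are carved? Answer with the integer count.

before carving: 125 voxels (5×5×5)
step 1: project along y, AND mask (6/25) → |grid| = 30
step 2: project along x, AND mask (9/25) → |grid| = 13
step 3: project along z, AND mask (15/25) → |grid| = 9

9 voxels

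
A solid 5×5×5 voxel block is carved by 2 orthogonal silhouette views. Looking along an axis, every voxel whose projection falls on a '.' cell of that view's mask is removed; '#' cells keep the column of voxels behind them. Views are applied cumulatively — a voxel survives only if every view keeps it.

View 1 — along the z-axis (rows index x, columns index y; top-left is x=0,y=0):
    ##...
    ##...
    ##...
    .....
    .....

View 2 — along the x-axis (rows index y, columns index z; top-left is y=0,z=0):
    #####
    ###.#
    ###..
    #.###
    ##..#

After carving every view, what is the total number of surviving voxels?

voxel count = 27

initial block: 5^3 = 125
after view 1 [z-axis, 6 of 25 cells solid] → remaining = 30
after view 2 [x-axis, 19 of 25 cells solid] → remaining = 27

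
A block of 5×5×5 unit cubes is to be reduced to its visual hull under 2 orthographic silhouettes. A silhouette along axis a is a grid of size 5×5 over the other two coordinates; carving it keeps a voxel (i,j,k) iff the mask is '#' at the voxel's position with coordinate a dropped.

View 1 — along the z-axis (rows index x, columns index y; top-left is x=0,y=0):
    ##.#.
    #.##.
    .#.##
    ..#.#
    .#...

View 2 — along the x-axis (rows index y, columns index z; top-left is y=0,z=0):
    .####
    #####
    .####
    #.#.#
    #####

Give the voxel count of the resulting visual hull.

full grid |V| = 125
step 1: project along z, AND mask (12/25) → |grid| = 60
step 2: project along x, AND mask (21/25) → |grid| = 50

|visual hull| = 50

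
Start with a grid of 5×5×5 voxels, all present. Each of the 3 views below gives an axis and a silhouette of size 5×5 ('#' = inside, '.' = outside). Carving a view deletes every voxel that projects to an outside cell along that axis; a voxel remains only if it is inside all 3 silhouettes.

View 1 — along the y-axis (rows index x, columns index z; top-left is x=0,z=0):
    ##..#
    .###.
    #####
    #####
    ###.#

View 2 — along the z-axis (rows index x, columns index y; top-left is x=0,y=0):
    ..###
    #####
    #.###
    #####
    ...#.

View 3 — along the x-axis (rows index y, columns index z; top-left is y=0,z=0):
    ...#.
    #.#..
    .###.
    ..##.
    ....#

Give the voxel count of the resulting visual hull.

voxel count = 26

before carving: 125 voxels (5×5×5)
[1] y-view keeps 20 columns → grid now 100
[2] z-view keeps 18 columns → grid now 73
[3] x-view keeps 9 columns → grid now 26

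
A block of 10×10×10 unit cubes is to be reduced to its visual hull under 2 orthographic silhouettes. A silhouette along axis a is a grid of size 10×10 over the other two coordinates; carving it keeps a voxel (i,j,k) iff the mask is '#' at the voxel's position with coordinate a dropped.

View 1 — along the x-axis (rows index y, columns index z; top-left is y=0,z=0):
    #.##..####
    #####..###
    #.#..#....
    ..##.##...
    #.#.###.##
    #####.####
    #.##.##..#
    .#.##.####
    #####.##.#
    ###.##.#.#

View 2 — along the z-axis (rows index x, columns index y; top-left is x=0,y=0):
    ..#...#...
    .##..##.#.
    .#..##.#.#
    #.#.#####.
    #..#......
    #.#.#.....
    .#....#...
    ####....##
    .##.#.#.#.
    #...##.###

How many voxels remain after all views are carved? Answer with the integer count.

initial block: 10^3 = 1000
carve view 1 (along x, YZ-mask fill 66/100): 660 voxels remain
carve view 2 (along z, XY-mask fill 43/100): 284 voxels remain

284 voxels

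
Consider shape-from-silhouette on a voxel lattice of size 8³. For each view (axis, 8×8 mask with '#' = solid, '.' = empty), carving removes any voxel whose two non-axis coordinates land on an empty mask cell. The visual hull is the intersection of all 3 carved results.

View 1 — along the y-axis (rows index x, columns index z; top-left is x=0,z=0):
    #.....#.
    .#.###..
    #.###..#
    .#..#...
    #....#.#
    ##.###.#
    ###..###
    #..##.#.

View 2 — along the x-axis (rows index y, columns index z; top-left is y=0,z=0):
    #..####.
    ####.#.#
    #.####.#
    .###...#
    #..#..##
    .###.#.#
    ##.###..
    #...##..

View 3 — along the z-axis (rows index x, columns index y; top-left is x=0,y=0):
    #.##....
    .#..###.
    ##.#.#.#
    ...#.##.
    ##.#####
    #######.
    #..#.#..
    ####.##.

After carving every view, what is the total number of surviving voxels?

voxel count = 100

before carving: 512 voxels (8×8×8)
carve view 1 (along y, XZ-mask fill 32/64): 256 voxels remain
carve view 2 (along x, YZ-mask fill 38/64): 158 voxels remain
carve view 3 (along z, XY-mask fill 38/64): 100 voxels remain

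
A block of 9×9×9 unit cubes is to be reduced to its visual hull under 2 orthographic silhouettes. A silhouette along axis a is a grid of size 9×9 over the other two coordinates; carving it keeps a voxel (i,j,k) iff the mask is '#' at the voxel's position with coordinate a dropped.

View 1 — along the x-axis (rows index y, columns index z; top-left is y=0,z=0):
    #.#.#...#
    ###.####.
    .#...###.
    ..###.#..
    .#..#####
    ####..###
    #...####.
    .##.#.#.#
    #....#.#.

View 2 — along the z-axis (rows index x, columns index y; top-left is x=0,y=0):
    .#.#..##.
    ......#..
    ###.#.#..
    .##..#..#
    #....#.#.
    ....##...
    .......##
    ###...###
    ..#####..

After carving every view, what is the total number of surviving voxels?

164 voxels

start: 9×9×9 = 729 voxels
V1 x: intersect with YZ mask (45 set) -- 405 left
V2 z: intersect with XY mask (32 set) -- 164 left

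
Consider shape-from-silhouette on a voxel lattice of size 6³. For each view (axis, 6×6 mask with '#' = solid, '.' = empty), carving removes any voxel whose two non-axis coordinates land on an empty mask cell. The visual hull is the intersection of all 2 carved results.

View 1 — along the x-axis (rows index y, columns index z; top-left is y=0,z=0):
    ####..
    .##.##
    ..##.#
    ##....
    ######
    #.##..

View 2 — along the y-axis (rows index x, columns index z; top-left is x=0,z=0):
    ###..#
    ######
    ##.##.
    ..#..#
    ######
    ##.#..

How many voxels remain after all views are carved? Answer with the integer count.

initial block: 6^3 = 216
step 1: project along x, AND mask (22/36) → |grid| = 132
step 2: project along y, AND mask (25/36) → |grid| = 94

voxel count = 94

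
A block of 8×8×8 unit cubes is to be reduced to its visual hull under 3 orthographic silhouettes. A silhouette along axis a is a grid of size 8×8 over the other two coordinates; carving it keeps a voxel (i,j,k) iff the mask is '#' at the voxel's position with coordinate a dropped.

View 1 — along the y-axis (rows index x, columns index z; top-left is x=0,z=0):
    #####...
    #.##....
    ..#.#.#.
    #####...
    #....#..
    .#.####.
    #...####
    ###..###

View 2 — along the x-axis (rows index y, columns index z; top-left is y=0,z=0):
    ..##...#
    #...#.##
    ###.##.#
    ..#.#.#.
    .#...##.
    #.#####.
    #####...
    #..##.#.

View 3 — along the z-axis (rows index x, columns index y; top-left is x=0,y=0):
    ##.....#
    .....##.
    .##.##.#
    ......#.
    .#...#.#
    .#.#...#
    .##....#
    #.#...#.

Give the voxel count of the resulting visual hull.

start: 8×8×8 = 512 voxels
V1 y: intersect with XZ mask (34 set) -- 272 left
V2 x: intersect with YZ mask (34 set) -- 151 left
V3 z: intersect with XY mask (23 set) -- 60 left

|visual hull| = 60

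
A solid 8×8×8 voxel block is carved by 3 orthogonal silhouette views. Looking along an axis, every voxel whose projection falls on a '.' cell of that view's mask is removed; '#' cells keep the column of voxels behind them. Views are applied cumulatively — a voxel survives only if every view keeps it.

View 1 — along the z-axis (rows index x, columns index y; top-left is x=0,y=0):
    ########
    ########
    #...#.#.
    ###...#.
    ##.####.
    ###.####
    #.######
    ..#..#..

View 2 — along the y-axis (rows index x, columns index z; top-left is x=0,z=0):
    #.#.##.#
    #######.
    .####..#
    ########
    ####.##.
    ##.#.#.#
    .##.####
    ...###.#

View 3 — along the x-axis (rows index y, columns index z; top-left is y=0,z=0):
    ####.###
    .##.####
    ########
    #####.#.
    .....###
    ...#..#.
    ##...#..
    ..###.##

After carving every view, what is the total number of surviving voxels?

|visual hull| = 161

start: 8×8×8 = 512 voxels
V1 z: intersect with XY mask (45 set) -- 360 left
V2 y: intersect with XZ mask (46 set) -- 264 left
V3 x: intersect with YZ mask (40 set) -- 161 left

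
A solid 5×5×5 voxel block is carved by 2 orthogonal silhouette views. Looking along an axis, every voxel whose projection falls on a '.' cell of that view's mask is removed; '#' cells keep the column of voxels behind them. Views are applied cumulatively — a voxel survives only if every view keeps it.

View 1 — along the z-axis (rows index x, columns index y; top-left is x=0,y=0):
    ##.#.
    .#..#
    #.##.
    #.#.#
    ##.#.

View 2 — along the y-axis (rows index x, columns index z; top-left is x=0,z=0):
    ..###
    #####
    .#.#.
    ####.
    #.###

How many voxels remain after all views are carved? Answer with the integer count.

remaining voxels: 49

before carving: 125 voxels (5×5×5)
V1 z: intersect with XY mask (14 set) -- 70 left
V2 y: intersect with XZ mask (18 set) -- 49 left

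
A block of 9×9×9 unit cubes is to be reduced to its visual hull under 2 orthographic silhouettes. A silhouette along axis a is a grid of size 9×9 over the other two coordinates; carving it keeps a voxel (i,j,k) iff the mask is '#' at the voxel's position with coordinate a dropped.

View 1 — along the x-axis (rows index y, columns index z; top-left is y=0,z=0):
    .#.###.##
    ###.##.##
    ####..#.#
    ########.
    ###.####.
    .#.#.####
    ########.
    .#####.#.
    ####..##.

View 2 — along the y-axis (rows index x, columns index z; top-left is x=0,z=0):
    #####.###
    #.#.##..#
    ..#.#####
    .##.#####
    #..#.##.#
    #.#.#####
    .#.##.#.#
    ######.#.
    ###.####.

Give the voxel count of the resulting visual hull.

full grid |V| = 729
step 1: project along x, AND mask (60/81) → |grid| = 540
step 2: project along y, AND mask (57/81) → |grid| = 373

voxel count = 373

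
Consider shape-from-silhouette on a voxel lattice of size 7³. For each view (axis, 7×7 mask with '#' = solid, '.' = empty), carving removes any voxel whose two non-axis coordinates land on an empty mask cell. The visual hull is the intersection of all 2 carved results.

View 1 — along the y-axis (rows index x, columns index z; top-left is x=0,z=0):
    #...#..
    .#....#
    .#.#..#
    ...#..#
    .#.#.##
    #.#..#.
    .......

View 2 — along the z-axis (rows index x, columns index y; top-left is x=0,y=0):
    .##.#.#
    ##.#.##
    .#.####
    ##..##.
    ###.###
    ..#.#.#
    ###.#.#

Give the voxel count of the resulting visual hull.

start: 7×7×7 = 343 voxels
carve view 1 (along y, XZ-mask fill 16/49): 112 voxels remain
carve view 2 (along z, XY-mask fill 32/49): 74 voxels remain

remaining voxels: 74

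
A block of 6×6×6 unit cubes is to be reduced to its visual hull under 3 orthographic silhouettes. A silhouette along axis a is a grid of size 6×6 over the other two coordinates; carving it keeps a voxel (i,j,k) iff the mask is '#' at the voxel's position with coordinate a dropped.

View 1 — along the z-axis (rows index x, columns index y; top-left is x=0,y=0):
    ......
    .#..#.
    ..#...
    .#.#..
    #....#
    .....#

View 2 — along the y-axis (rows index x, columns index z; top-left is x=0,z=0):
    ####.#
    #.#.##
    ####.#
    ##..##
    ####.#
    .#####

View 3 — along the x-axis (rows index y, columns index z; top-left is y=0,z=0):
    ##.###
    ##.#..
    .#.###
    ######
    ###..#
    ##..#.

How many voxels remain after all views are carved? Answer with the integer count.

|visual hull| = 21

before carving: 216 voxels (6×6×6)
[1] z-view keeps 8 columns → grid now 48
[2] y-view keeps 28 columns → grid now 36
[3] x-view keeps 25 columns → grid now 21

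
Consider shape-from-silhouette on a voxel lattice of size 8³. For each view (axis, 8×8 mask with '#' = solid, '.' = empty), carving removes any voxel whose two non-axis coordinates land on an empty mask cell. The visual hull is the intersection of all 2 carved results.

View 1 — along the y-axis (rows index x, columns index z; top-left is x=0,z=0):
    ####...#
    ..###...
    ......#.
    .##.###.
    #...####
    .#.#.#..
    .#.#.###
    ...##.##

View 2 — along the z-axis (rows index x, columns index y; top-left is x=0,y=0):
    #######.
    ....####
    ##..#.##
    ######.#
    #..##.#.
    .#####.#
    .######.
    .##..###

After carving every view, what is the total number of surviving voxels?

voxel count = 175

before carving: 512 voxels (8×8×8)
[1] y-view keeps 31 columns → grid now 248
[2] z-view keeps 44 columns → grid now 175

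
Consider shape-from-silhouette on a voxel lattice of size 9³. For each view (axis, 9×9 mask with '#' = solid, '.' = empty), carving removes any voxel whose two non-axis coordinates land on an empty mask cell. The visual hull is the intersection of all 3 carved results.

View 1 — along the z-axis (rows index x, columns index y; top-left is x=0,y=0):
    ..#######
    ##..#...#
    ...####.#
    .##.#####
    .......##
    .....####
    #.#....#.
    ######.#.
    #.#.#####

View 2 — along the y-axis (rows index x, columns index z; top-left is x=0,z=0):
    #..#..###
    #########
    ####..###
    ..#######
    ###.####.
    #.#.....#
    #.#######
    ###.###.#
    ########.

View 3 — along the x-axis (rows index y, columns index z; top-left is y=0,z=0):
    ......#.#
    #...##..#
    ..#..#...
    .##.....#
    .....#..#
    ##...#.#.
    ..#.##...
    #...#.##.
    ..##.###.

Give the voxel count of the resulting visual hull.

114 voxels

full grid |V| = 729
after view 1 [z-axis, 46 of 81 cells solid] → remaining = 414
after view 2 [y-axis, 61 of 81 cells solid] → remaining = 310
after view 3 [x-axis, 29 of 81 cells solid] → remaining = 114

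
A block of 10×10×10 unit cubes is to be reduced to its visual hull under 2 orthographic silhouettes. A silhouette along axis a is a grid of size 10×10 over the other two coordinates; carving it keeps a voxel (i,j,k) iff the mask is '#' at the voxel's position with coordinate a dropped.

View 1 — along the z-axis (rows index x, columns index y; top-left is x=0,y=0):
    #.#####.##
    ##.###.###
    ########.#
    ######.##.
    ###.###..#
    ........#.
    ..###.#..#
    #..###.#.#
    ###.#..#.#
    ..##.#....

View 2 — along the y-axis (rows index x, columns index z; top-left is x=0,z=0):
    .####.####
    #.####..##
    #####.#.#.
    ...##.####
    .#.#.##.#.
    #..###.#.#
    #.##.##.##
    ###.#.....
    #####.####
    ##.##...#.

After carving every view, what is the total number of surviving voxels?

before carving: 1000 voxels (10×10×10)
V1 z: intersect with XY mask (61 set) -- 610 left
V2 y: intersect with XZ mask (64 set) -- 400 left

voxel count = 400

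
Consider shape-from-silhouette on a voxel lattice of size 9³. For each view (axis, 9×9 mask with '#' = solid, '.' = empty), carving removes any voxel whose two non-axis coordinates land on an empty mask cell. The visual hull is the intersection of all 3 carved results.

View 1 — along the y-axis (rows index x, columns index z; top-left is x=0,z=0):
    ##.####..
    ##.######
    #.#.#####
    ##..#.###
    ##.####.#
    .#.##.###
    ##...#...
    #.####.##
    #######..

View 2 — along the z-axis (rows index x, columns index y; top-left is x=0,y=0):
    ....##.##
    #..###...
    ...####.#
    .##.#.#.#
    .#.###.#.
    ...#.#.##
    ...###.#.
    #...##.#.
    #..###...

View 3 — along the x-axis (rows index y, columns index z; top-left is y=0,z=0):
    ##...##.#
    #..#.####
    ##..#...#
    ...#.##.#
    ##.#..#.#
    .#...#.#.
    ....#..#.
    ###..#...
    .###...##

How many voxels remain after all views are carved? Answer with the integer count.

initial block: 9^3 = 729
step 1: project along y, AND mask (57/81) → |grid| = 513
step 2: project along z, AND mask (39/81) → |grid| = 248
step 3: project along x, AND mask (38/81) → |grid| = 119

voxel count = 119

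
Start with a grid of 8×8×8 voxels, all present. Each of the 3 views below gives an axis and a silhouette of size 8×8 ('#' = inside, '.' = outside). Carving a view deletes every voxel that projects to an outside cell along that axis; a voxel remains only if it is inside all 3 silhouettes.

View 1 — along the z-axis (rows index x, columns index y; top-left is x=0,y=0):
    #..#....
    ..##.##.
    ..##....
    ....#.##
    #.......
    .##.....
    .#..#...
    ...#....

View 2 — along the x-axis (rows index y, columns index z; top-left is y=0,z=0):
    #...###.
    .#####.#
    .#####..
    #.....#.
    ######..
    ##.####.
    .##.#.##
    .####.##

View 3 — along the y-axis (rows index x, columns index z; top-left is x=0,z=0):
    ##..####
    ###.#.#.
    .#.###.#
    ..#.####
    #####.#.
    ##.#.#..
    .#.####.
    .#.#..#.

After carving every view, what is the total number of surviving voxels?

start: 8×8×8 = 512 voxels
V1 z: intersect with XY mask (17 set) -- 136 left
V2 x: intersect with YZ mask (40 set) -- 77 left
V3 y: intersect with XZ mask (39 set) -- 52 left

|visual hull| = 52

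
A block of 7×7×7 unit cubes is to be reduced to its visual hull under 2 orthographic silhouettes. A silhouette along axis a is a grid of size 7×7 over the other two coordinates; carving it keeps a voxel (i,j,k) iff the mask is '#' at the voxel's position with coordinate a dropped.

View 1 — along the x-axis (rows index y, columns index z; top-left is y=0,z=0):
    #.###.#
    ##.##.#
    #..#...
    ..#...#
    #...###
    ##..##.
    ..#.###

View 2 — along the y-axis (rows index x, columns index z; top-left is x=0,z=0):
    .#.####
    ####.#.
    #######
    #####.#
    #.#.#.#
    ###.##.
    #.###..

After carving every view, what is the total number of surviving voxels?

before carving: 343 voxels (7×7×7)
carve view 1 (along x, YZ-mask fill 26/49): 182 voxels remain
carve view 2 (along y, XZ-mask fill 36/49): 135 voxels remain

remaining voxels: 135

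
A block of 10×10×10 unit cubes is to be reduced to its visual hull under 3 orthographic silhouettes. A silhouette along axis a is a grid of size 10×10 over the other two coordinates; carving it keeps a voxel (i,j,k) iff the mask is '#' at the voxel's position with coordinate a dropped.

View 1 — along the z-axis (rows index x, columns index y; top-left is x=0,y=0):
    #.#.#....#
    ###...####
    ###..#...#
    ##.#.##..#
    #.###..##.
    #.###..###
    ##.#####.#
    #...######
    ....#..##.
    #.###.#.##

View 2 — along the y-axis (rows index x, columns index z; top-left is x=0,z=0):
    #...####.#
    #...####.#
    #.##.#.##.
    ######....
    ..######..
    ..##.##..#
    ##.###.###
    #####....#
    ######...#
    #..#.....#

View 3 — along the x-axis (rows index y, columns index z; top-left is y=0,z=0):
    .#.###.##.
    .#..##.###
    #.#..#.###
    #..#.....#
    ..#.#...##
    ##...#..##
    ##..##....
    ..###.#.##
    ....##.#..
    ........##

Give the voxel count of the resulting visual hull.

|visual hull| = 164

full grid |V| = 1000
  1. axis=2 (XY plane), |mask|=60  ⇒  voxels=600
  2. axis=1 (XZ plane), |mask|=59  ⇒  voxels=351
  3. axis=0 (YZ plane), |mask|=45  ⇒  voxels=164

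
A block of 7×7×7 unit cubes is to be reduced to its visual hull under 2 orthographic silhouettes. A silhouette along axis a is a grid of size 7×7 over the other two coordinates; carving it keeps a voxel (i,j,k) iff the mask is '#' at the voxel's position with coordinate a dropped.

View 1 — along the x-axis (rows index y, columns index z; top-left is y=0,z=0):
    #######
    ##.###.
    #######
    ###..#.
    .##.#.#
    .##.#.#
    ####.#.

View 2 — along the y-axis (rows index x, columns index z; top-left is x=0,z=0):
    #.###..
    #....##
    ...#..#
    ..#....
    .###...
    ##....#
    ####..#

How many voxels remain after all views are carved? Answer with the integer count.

|visual hull| = 107

before carving: 343 voxels (7×7×7)
carve view 1 (along x, YZ-mask fill 36/49): 252 voxels remain
carve view 2 (along y, XZ-mask fill 21/49): 107 voxels remain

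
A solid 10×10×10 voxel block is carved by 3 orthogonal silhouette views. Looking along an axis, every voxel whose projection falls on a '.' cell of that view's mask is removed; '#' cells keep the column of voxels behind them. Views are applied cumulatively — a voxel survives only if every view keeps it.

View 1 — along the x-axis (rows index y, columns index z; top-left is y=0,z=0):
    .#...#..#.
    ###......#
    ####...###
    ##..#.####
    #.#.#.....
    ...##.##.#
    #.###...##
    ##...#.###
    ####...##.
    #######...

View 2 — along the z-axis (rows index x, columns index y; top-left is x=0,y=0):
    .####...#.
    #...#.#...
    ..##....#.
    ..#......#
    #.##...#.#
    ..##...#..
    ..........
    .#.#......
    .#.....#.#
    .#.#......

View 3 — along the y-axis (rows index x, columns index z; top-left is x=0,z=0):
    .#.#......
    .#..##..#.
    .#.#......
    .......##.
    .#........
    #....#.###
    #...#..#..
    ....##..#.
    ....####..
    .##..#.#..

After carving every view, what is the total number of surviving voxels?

48 voxels

before carving: 1000 voxels (10×10×10)
after view 1 [x-axis, 54 of 100 cells solid] → remaining = 540
after view 2 [z-axis, 28 of 100 cells solid] → remaining = 162
after view 3 [y-axis, 30 of 100 cells solid] → remaining = 48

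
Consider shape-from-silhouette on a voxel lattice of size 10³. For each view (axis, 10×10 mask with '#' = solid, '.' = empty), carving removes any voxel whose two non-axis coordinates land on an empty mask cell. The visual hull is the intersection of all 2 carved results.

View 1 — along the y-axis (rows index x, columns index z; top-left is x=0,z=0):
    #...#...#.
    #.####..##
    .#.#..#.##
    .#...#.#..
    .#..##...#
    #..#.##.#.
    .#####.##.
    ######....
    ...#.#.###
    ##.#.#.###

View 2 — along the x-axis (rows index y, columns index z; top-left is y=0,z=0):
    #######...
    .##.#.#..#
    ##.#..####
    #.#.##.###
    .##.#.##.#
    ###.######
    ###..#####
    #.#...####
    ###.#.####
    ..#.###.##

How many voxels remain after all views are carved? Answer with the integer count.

start: 10×10×10 = 1000 voxels
after view 1 [y-axis, 52 of 100 cells solid] → remaining = 520
after view 2 [x-axis, 69 of 100 cells solid] → remaining = 333

voxel count = 333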